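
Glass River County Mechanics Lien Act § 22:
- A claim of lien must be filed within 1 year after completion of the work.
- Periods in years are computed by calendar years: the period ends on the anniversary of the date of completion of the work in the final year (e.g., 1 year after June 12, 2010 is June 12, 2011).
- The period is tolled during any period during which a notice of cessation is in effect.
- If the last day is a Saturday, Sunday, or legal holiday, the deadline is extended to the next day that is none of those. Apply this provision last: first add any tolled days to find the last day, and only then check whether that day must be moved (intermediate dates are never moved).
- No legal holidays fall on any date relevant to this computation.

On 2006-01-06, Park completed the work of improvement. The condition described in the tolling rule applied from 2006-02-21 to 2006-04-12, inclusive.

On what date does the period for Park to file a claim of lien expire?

1 year after 2006-01-06 is January 6, 2007.
From February 21, 2006 through April 12, 2006 inclusive is 51 days; tolling adds 51 days: January 6, 2007 + 51 days = February 26, 2007.
February 26, 2007 is a Monday and not a legal holiday, so no extension applies.

February 26, 2007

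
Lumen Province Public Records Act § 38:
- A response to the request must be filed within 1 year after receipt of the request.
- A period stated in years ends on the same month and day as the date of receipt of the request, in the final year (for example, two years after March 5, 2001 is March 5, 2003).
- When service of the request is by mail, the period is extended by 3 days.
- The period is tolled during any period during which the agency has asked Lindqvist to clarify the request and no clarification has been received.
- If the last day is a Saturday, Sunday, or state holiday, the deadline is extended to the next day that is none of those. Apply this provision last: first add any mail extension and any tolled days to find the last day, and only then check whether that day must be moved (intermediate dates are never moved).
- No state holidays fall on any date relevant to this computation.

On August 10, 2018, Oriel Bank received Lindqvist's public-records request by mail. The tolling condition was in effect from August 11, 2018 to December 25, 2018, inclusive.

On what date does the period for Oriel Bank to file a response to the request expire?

1 year after August 10, 2018 is August 10, 2019.
Service was by mail, adding 3 days: August 10, 2019 + 3 days = August 13, 2019.
From August 11, 2018 through December 25, 2018 inclusive is 137 days; tolling adds 137 days: August 13, 2019 + 137 days = December 28, 2019.
December 28, 2019 is Saturday; December 29, 2019 is Sunday. The next qualifying day is December 30, 2019.

December 30, 2019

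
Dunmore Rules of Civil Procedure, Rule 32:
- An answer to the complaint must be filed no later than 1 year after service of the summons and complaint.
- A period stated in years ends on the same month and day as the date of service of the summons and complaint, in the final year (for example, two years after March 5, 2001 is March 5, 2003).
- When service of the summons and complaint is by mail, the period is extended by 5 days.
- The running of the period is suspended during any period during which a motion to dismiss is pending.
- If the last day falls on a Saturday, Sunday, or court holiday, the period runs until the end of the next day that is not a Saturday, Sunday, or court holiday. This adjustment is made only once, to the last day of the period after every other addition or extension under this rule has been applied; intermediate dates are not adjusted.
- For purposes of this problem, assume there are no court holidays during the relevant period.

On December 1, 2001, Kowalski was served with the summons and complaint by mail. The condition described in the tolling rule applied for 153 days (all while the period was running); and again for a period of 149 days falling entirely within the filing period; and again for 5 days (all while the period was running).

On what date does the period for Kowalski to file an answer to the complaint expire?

October 9, 2003

1 year after December 1, 2001 is December 1, 2002.
Service was by mail, adding 5 days: December 1, 2002 + 5 days = December 6, 2002.
Tolling adds 153 days: December 6, 2002 + 153 days = May 8, 2003.
Tolling adds 149 days: May 8, 2003 + 149 days = October 4, 2003.
Tolling adds 5 days: October 4, 2003 + 5 days = October 9, 2003.
October 9, 2003 is a Thursday and not a court holiday, so no extension applies.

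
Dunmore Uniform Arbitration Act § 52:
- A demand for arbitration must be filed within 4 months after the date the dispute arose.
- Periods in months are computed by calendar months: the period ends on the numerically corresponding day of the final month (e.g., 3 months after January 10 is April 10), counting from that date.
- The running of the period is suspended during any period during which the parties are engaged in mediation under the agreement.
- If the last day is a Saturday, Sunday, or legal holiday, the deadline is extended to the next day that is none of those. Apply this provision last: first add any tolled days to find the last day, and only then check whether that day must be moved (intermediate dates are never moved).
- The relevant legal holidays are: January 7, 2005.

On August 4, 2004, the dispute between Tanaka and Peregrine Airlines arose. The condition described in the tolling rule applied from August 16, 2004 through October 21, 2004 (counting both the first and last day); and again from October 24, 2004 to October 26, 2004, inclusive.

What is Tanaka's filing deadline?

February 14, 2005

4 months after August 4, 2004 is December 4, 2004.
From August 16, 2004 through October 21, 2004 inclusive is 67 days; tolling adds 67 days: December 4, 2004 + 67 days = February 9, 2005.
From October 24, 2004 through October 26, 2004 inclusive is 3 days; tolling adds 3 days: February 9, 2005 + 3 days = February 12, 2005.
February 12, 2005 is Saturday; February 13, 2005 is Sunday. The next qualifying day is February 14, 2005.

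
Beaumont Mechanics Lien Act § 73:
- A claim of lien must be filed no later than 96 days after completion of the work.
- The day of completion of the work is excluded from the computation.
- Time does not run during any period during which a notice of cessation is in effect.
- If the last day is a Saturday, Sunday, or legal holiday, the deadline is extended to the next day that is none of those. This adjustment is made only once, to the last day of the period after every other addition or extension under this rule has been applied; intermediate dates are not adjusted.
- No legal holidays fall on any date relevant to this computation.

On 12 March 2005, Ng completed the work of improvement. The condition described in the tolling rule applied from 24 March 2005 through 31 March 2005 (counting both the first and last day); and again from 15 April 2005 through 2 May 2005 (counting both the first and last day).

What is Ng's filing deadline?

96 days after 12 March 2005 is June 16, 2005.
From March 24, 2005 through March 31, 2005 inclusive is 8 days; tolling adds 8 days: June 16, 2005 + 8 days = June 24, 2005.
From April 15, 2005 through May 2, 2005 inclusive is 18 days; tolling adds 18 days: June 24, 2005 + 18 days = July 12, 2005.
July 12, 2005 is a Tuesday and not a legal holiday, so no extension applies.

July 12, 2005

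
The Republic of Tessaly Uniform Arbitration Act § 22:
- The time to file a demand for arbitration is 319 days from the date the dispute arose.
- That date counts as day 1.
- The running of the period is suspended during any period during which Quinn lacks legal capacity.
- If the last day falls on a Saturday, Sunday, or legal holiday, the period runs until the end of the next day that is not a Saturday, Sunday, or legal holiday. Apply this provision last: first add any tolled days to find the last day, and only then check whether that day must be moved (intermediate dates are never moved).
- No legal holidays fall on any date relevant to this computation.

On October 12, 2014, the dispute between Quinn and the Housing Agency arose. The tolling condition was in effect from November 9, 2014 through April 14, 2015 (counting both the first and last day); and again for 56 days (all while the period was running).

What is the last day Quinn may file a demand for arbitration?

March 28, 2016

Counting October 12, 2014 as day 1, day 319 is August 26, 2015.
From November 9, 2014 through April 14, 2015 inclusive is 157 days; tolling adds 157 days: August 26, 2015 + 157 days = January 30, 2016.
Tolling adds 56 days: January 30, 2016 + 56 days = March 26, 2016.
March 26, 2016 is Saturday; March 27, 2016 is Sunday. The next qualifying day is March 28, 2016.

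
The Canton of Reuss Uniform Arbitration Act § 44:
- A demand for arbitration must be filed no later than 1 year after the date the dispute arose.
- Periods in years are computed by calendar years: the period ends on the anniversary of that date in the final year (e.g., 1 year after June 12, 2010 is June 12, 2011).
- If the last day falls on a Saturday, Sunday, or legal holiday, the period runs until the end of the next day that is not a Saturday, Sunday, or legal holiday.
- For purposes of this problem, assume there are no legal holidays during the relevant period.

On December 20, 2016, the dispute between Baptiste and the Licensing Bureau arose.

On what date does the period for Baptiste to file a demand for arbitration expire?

1 year after December 20, 2016 is December 20, 2017.
December 20, 2017 is a Wednesday and not a legal holiday, so no extension applies.

December 20, 2017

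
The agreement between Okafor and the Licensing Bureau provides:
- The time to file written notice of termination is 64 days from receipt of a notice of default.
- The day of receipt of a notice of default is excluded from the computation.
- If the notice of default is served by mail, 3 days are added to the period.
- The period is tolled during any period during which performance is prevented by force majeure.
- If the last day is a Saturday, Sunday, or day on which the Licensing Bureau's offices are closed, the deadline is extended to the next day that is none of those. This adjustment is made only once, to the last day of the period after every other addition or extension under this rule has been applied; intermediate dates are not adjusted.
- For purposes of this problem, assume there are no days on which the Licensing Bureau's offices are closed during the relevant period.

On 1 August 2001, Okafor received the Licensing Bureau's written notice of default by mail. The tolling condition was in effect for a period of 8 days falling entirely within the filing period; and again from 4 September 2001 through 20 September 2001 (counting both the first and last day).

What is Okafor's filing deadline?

64 days after 1 August 2001 is October 4, 2001.
Service was by mail, adding 3 days: October 4, 2001 + 3 days = October 7, 2001.
Tolling adds 8 days: October 7, 2001 + 8 days = October 15, 2001.
From September 4, 2001 through September 20, 2001 inclusive is 17 days; tolling adds 17 days: October 15, 2001 + 17 days = November 1, 2001.
November 1, 2001 is a Thursday and not a day on which the Licensing Bureau's offices are closed, so no extension applies.

November 1, 2001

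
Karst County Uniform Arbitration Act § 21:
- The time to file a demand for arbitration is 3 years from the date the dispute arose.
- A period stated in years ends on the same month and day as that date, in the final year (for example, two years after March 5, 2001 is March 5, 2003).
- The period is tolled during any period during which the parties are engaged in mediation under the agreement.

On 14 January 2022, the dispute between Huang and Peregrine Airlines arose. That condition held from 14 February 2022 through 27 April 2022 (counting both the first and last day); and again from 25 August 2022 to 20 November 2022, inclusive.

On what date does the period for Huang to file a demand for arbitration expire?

June 24, 2025

3 years after 14 January 2022 is January 14, 2025.
From February 14, 2022 through April 27, 2022 inclusive is 73 days; tolling adds 73 days: January 14, 2025 + 73 days = March 28, 2025.
From August 25, 2022 through November 20, 2022 inclusive is 88 days; tolling adds 88 days: March 28, 2025 + 88 days = June 24, 2025.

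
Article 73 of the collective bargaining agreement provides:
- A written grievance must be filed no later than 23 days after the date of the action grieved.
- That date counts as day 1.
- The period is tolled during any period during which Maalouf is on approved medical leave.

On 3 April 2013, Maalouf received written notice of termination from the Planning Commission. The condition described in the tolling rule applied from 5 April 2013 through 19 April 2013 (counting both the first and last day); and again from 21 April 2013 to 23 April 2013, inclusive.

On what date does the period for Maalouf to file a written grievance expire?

Counting 3 April 2013 as day 1, day 23 is April 25, 2013.
From April 5, 2013 through April 19, 2013 inclusive is 15 days; tolling adds 15 days: April 25, 2013 + 15 days = May 10, 2013.
From April 21, 2013 through April 23, 2013 inclusive is 3 days; tolling adds 3 days: May 10, 2013 + 3 days = May 13, 2013.

May 13, 2013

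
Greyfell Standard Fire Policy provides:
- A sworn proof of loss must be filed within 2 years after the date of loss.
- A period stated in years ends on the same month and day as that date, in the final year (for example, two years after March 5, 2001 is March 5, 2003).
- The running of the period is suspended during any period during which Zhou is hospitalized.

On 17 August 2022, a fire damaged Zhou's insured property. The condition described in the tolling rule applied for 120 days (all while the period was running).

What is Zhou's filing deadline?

2 years after 17 August 2022 is August 17, 2024.
Tolling adds 120 days: August 17, 2024 + 120 days = December 15, 2024.

December 15, 2024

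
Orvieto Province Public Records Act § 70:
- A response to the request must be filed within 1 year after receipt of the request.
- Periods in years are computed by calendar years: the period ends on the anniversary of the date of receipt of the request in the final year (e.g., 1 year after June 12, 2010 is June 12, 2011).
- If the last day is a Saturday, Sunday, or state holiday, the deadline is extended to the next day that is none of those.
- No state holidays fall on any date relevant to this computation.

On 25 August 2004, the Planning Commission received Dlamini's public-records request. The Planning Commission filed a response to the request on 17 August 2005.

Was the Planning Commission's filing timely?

Yes

1 year after 25 August 2004 is August 25, 2005.
August 25, 2005 is a Thursday and not a state holiday, so no extension applies.
The deadline is August 25, 2005; the filing on August 17, 2005 is on or before that date.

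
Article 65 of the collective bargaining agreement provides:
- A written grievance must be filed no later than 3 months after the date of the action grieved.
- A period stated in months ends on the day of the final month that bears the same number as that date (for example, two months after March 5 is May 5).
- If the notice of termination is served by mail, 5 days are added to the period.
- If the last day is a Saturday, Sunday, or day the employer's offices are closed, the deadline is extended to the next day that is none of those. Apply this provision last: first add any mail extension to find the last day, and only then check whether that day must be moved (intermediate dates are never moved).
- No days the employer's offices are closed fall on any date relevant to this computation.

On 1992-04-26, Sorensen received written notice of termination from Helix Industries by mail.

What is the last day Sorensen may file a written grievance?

July 31, 1992

3 months after 1992-04-26 is July 26, 1992.
Service was by mail, adding 5 days: July 26, 1992 + 5 days = July 31, 1992.
July 31, 1992 is a Friday and not a day the employer's offices are closed, so no extension applies.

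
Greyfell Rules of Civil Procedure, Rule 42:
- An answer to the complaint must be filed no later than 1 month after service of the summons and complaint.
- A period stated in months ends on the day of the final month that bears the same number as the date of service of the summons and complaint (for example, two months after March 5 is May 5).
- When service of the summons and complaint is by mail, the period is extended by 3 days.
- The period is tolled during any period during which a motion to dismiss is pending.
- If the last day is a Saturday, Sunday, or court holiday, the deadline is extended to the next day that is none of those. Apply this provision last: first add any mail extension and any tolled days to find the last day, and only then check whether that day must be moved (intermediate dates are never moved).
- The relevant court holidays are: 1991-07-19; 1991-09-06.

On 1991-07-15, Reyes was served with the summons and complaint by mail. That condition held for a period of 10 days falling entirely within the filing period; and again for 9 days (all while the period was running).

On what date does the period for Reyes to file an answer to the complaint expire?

1 month after 1991-07-15 is August 15, 1991.
Service was by mail, adding 3 days: August 15, 1991 + 3 days = August 18, 1991.
Tolling adds 10 days: August 18, 1991 + 10 days = August 28, 1991.
Tolling adds 9 days: August 28, 1991 + 9 days = September 6, 1991.
September 6, 1991 is a listed holiday; September 7, 1991 is Saturday; September 8, 1991 is Sunday. The next qualifying day is September 9, 1991.

September 9, 1991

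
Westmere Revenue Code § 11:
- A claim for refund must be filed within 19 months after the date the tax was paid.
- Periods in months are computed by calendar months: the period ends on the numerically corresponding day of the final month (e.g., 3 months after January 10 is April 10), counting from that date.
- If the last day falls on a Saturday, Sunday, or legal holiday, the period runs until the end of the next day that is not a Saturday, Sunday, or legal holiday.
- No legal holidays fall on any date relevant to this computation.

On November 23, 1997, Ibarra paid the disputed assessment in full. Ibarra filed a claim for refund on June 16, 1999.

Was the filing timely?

Yes

19 months after November 23, 1997 is June 23, 1999.
June 23, 1999 is a Wednesday and not a legal holiday, so no extension applies.
The deadline is June 23, 1999; the filing on June 16, 1999 is on or before that date.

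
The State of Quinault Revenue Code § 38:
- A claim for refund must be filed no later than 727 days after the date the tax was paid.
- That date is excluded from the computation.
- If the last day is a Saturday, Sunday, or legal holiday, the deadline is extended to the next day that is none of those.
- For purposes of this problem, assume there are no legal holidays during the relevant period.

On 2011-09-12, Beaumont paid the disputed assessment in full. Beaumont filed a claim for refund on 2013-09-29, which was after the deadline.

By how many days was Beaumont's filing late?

727 days after 2011-09-12 is September 8, 2013.
September 8, 2013 is Sunday. The next qualifying day is September 9, 2013.
The deadline is September 9, 2013; from September 9, 2013 to September 29, 2013 is 20 days.

20 days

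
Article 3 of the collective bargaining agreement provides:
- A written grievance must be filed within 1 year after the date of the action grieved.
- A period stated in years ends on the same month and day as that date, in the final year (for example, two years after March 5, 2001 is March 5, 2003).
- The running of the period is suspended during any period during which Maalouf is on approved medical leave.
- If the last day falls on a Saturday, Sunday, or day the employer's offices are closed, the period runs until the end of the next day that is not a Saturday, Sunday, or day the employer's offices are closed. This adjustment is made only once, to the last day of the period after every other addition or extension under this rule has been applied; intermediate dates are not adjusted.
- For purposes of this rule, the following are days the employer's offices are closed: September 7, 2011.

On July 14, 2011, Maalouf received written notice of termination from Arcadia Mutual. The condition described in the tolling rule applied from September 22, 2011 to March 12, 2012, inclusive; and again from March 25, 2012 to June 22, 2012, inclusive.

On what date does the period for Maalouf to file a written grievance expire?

1 year after July 14, 2011 is July 14, 2012.
From September 22, 2011 through March 12, 2012 inclusive is 173 days; tolling adds 173 days: July 14, 2012 + 173 days = January 3, 2013.
From March 25, 2012 through June 22, 2012 inclusive is 90 days; tolling adds 90 days: January 3, 2013 + 90 days = April 3, 2013.
April 3, 2013 is a Wednesday and not a day the employer's offices are closed, so no extension applies.

April 3, 2013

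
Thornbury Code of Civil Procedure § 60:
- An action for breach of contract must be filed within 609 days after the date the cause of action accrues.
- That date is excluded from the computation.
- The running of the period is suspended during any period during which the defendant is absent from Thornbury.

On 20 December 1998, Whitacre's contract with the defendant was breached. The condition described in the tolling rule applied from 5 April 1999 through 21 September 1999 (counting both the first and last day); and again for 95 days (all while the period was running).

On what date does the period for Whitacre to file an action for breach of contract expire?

609 days after 20 December 1998 is August 20, 2000.
From April 5, 1999 through September 21, 1999 inclusive is 170 days; tolling adds 170 days: August 20, 2000 + 170 days = February 6, 2001.
Tolling adds 95 days: February 6, 2001 + 95 days = May 12, 2001.

May 12, 2001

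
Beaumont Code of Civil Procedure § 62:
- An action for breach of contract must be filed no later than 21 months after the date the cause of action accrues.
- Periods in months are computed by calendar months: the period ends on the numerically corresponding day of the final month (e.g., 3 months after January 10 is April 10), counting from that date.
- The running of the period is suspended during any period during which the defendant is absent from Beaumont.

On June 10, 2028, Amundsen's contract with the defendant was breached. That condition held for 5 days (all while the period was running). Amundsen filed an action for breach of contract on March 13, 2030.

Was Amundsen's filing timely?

21 months after June 10, 2028 is March 10, 2030.
Tolling adds 5 days: March 10, 2030 + 5 days = March 15, 2030.
The deadline is March 15, 2030; the filing on March 13, 2030 is on or before that date.

Yes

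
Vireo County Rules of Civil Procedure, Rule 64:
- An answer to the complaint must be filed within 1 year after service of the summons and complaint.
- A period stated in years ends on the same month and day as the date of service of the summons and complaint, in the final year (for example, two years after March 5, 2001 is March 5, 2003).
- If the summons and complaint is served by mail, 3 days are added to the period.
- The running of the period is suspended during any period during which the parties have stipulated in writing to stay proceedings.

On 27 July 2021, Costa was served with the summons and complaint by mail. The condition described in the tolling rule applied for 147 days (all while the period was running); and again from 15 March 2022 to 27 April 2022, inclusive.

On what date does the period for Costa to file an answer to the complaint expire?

February 6, 2023

1 year after 27 July 2021 is July 27, 2022.
Service was by mail, adding 3 days: July 27, 2022 + 3 days = July 30, 2022.
Tolling adds 147 days: July 30, 2022 + 147 days = December 24, 2022.
From March 15, 2022 through April 27, 2022 inclusive is 44 days; tolling adds 44 days: December 24, 2022 + 44 days = February 6, 2023.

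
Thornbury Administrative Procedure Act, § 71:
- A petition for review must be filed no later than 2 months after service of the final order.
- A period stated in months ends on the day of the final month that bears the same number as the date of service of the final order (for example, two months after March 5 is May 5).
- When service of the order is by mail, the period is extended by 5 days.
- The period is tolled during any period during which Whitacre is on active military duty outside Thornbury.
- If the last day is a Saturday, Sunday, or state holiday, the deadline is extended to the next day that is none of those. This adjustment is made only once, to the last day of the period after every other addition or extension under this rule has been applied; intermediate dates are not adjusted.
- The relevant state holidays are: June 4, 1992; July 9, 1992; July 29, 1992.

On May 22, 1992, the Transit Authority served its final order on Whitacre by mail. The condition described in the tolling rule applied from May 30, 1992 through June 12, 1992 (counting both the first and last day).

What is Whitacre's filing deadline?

2 months after May 22, 1992 is July 22, 1992.
Service was by mail, adding 5 days: July 22, 1992 + 5 days = July 27, 1992.
From May 30, 1992 through June 12, 1992 inclusive is 14 days; tolling adds 14 days: July 27, 1992 + 14 days = August 10, 1992.
August 10, 1992 is a Monday and not a state holiday, so no extension applies.

August 10, 1992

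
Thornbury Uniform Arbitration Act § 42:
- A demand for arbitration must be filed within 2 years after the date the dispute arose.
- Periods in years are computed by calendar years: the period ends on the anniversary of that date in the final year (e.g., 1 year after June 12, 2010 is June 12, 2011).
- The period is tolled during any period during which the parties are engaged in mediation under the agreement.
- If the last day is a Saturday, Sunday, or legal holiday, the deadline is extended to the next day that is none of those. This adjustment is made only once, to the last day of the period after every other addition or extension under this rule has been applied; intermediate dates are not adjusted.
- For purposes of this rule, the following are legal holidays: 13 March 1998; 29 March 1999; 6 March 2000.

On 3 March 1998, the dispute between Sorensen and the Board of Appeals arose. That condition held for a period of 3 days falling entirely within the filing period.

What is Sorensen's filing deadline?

March 7, 2000

2 years after 3 March 1998 is March 3, 2000.
Tolling adds 3 days: March 3, 2000 + 3 days = March 6, 2000.
March 6, 2000 is a listed holiday. The next qualifying day is March 7, 2000.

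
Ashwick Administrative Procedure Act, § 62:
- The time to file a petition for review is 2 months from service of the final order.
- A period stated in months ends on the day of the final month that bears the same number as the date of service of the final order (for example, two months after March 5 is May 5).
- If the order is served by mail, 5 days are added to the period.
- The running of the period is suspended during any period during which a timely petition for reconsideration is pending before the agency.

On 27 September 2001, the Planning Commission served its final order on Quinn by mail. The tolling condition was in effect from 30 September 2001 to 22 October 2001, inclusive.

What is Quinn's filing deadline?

December 25, 2001

2 months after 27 September 2001 is November 27, 2001.
Service was by mail, adding 5 days: November 27, 2001 + 5 days = December 2, 2001.
From September 30, 2001 through October 22, 2001 inclusive is 23 days; tolling adds 23 days: December 2, 2001 + 23 days = December 25, 2001.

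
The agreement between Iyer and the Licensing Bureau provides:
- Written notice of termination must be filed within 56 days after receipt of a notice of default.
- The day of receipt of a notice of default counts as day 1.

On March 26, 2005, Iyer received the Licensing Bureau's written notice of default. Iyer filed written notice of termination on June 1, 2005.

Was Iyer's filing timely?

No

Counting March 26, 2005 as day 1, day 56 is May 20, 2005.
The deadline is May 20, 2005; the filing on June 1, 2005 is after that date.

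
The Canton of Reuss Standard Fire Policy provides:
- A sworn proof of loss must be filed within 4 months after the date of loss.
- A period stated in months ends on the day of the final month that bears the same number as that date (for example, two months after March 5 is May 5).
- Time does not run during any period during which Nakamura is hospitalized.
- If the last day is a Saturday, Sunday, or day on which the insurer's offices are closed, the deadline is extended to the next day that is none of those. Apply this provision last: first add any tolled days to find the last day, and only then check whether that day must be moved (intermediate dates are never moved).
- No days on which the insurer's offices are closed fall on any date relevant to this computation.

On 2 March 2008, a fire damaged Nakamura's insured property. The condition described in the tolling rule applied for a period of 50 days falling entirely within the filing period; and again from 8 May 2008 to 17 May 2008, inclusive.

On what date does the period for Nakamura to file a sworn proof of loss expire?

September 1, 2008

4 months after 2 March 2008 is July 2, 2008.
Tolling adds 50 days: July 2, 2008 + 50 days = August 21, 2008.
From May 8, 2008 through May 17, 2008 inclusive is 10 days; tolling adds 10 days: August 21, 2008 + 10 days = August 31, 2008.
August 31, 2008 is Sunday. The next qualifying day is September 1, 2008.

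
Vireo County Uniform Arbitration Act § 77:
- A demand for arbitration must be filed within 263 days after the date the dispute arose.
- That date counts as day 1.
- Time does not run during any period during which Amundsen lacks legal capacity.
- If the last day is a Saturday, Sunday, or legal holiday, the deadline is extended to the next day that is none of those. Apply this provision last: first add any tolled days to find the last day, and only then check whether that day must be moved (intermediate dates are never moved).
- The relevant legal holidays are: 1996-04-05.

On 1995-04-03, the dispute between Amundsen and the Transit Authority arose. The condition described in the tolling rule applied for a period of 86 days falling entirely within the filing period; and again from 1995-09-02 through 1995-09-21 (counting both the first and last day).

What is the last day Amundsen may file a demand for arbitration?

Counting 1995-04-03 as day 1, day 263 is December 21, 1995.
Tolling adds 86 days: December 21, 1995 + 86 days = March 16, 1996.
From September 2, 1995 through September 21, 1995 inclusive is 20 days; tolling adds 20 days: March 16, 1996 + 20 days = April 5, 1996.
April 5, 1996 is a listed holiday; April 6, 1996 is Saturday; April 7, 1996 is Sunday. The next qualifying day is April 8, 1996.

April 8, 1996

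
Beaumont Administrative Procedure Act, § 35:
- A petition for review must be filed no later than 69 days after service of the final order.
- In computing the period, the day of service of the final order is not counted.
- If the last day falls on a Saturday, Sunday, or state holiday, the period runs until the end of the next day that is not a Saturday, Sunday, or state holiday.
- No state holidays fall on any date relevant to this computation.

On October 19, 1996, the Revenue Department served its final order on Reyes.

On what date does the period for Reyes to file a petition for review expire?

69 days after October 19, 1996 is December 27, 1996.
December 27, 1996 is a Friday and not a state holiday, so no extension applies.

December 27, 1996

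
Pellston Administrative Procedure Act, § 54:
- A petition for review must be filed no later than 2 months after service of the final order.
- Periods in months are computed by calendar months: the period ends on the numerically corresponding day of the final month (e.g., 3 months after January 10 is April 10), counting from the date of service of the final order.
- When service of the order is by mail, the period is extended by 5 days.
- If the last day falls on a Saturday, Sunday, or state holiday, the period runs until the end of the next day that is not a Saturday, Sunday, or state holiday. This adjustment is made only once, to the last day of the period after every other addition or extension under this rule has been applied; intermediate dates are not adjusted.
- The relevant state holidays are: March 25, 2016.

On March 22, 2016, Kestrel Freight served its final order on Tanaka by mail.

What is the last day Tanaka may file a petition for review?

2 months after March 22, 2016 is May 22, 2016.
Service was by mail, adding 5 days: May 22, 2016 + 5 days = May 27, 2016.
May 27, 2016 is a Friday and not a state holiday, so no extension applies.

May 27, 2016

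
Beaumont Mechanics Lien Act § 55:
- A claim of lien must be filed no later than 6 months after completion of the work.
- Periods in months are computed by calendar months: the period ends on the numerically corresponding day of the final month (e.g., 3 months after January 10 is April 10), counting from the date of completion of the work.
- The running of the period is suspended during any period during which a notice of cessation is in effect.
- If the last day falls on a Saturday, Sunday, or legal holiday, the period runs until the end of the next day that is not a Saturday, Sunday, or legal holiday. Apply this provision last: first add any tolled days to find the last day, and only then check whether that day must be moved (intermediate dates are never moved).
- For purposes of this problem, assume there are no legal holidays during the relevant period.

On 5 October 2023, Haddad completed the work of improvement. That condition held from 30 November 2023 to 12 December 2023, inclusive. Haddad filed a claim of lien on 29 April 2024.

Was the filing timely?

6 months after 5 October 2023 is April 5, 2024.
From November 30, 2023 through December 12, 2023 inclusive is 13 days; tolling adds 13 days: April 5, 2024 + 13 days = April 18, 2024.
April 18, 2024 is a Thursday and not a legal holiday, so no extension applies.
The deadline is April 18, 2024; the filing on April 29, 2024 is after that date.

No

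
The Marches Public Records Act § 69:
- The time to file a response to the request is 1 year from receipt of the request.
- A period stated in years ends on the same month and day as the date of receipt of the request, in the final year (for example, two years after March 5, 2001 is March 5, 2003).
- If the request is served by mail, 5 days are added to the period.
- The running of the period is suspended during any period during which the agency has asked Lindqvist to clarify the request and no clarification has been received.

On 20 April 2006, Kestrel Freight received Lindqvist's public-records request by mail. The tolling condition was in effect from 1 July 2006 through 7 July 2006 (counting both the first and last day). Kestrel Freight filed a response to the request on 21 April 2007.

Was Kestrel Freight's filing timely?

1 year after 20 April 2006 is April 20, 2007.
Service was by mail, adding 5 days: April 20, 2007 + 5 days = April 25, 2007.
From July 1, 2006 through July 7, 2006 inclusive is 7 days; tolling adds 7 days: April 25, 2007 + 7 days = May 2, 2007.
The deadline is May 2, 2007; the filing on April 21, 2007 is on or before that date.

Yes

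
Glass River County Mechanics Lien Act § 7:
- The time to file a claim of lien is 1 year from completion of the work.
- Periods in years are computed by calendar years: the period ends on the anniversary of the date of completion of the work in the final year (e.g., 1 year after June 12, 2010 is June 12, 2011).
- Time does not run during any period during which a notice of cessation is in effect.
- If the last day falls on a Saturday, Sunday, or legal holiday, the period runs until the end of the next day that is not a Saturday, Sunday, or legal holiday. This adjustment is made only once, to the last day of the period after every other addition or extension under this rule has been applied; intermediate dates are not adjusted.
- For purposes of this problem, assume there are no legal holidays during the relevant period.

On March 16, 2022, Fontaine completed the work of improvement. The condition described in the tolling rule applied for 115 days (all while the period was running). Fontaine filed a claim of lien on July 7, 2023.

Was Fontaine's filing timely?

Yes

1 year after March 16, 2022 is March 16, 2023.
Tolling adds 115 days: March 16, 2023 + 115 days = July 9, 2023.
July 9, 2023 is Sunday. The next qualifying day is July 10, 2023.
The deadline is July 10, 2023; the filing on July 7, 2023 is on or before that date.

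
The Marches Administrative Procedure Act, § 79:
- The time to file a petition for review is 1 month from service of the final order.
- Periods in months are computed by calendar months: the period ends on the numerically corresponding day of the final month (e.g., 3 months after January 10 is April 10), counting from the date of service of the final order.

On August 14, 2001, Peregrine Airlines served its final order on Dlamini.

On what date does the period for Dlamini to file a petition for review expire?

1 month after August 14, 2001 is September 14, 2001.

September 14, 2001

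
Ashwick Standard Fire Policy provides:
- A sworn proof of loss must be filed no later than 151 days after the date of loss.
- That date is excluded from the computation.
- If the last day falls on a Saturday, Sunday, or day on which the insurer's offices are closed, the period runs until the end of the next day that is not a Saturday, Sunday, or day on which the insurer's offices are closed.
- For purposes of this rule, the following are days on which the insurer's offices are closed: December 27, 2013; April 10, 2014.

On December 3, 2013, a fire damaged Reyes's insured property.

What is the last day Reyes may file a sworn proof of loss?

151 days after December 3, 2013 is May 3, 2014.
May 3, 2014 is Saturday; May 4, 2014 is Sunday. The next qualifying day is May 5, 2014.

May 5, 2014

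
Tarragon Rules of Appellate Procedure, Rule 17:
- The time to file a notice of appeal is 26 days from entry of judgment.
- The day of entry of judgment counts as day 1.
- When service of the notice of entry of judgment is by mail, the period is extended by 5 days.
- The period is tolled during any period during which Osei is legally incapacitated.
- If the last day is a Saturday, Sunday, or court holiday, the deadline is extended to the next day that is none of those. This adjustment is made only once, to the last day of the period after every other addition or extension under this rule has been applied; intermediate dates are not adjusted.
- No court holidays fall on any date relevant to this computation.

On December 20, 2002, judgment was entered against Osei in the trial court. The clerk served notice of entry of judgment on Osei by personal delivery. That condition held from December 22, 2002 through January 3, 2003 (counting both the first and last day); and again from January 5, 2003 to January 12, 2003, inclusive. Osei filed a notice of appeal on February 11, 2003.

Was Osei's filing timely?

Counting December 20, 2002 as day 1, day 26 is January 14, 2003.
Service was not by mail, so no mail extension applies.
From December 22, 2002 through January 3, 2003 inclusive is 13 days; tolling adds 13 days: January 14, 2003 + 13 days = January 27, 2003.
From January 5, 2003 through January 12, 2003 inclusive is 8 days; tolling adds 8 days: January 27, 2003 + 8 days = February 4, 2003.
February 4, 2003 is a Tuesday and not a court holiday, so no extension applies.
The deadline is February 4, 2003; the filing on February 11, 2003 is after that date.

No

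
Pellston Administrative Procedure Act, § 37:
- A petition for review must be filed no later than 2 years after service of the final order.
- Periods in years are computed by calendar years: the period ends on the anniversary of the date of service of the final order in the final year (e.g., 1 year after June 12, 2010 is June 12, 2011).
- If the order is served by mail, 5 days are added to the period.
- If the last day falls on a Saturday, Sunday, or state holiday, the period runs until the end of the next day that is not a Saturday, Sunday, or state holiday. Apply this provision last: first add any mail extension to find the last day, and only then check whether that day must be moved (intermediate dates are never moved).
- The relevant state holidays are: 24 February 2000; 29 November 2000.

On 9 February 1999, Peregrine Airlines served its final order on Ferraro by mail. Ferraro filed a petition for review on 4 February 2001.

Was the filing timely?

2 years after 9 February 1999 is February 9, 2001.
Service was by mail, adding 5 days: February 9, 2001 + 5 days = February 14, 2001.
February 14, 2001 is a Wednesday and not a state holiday, so no extension applies.
The deadline is February 14, 2001; the filing on February 4, 2001 is on or before that date.

Yes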